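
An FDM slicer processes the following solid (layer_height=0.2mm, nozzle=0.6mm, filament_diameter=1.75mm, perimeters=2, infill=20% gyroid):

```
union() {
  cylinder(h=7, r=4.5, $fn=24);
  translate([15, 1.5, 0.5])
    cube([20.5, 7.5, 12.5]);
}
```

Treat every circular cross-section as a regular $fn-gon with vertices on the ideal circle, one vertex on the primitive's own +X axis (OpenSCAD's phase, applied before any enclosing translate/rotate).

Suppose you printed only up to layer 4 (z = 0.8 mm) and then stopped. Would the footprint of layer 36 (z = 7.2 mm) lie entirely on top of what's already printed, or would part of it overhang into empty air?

Compare the two slices. At z = 0.8: the r=4.5 cylinder contributes a regular 24-gon of circumradius 4.5 (area = (24/2)·4.500²·sin(360°/24) = 62.89 mm²); the 20.5×7.5 cube at (15, 1.5) contributes its full rectangle (area 153.75 mm²); Taking the union: the 2 present regions are separate (no shared area or edge), so areas and boundary lengths simply add and each stays a separate island — area = 216.64 mm². At z = 7.2: the cylinder does not reach this height (z outside [0, 7]); the 20.5×7.5 cube at (15, 1.5) contributes its full rectangle (area 153.75 mm²); Combining (union): only the 20.5×7.5 cube at (15, 1.5) is present, so the union is just that shape — area = 153.75 mm². Checking containment: the cross-section at z = 7.2 is a subset of the cross-section at z = 0.8.

entirely on top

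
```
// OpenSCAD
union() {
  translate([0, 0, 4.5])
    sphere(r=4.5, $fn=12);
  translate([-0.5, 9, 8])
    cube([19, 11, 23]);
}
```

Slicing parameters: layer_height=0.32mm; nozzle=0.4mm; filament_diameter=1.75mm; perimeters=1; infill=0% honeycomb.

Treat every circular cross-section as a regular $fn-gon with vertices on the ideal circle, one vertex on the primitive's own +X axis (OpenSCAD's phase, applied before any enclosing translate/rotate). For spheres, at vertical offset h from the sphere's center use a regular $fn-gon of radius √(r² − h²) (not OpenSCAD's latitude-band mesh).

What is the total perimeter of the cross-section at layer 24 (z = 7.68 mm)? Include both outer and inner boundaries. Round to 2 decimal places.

At z = 7.68 mm: the sphere: section is a regular 12-gon, circumradius = √(r²−h²) = √(4.5²−3.18²) = 3.184 (perimeter = 2·12·3.184·sin(180°/12) = 19.78 mm); the cube at (-0.5, 9) is not intersected at this z (z outside [8, 31]); Merging all regions: only the r=4.5 sphere is present, so the union is just that shape — boundary = 19.78 mm. Overall, the cross-section is a single solid region. Total boundary length (outer) = 19.78 mm.

19.78 mm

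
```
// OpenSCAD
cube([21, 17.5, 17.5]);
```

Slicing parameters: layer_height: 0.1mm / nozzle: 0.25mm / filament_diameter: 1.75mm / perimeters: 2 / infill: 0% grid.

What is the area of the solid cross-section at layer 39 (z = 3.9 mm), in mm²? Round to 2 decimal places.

At z = 3.9 mm: the cube (footprint 21×17.5) is included at this height (area 367.50 mm²). Overall, the cross-section is a single solid region. Net area = 367.50 mm².

367.50 mm²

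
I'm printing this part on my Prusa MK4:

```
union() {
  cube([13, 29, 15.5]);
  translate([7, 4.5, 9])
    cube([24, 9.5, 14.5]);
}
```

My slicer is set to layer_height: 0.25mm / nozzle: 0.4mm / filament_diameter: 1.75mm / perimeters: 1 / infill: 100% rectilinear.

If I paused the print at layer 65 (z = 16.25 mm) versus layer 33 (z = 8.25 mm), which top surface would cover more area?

layer 33 (z = 8.25 mm)

Layer 65 (z = 16.25): the cube does not reach this height (z outside [0, 15.5]); the cube at (7, 4.5) (footprint 24×9.5) is included at this height (area 228.00 mm²); Merging all regions: only the 24×9.5 cube at (7, 4.5) is present, so the union is just that shape — area = 228.00 mm². So its area = 228.00 mm². Layer 33 (z = 8.25): the cube (footprint 13×29) is included at this height (area 377.00 mm²); the cube at (7, 4.5) is not intersected at this z (z outside [9, 23.5]); Combining (union): only the 13×29 cube is present, so the union is just that shape — area = 377.00 mm². So its area = 377.00 mm². Layer 33 is larger (377.00 vs 228.00 mm²).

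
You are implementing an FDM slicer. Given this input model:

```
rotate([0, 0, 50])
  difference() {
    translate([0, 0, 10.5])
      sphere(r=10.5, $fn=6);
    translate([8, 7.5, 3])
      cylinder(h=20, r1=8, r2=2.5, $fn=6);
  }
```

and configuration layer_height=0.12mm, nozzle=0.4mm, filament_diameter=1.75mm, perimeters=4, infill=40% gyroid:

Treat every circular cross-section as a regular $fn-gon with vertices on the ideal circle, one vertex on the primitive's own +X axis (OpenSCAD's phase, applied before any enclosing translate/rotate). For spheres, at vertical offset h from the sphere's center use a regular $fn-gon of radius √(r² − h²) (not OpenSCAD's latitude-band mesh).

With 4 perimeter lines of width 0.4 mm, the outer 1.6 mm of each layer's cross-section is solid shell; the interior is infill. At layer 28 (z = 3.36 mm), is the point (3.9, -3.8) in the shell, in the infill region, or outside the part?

shell

At z = 3.36 mm: the sphere: section is a regular 6-gon, circumradius = √(r²−h²) = √(10.5²−7.14²) = 7.699; the cone at (8, 7.5) contributes a regular 6-gon of circumradius 7.901 (interpolated between r1=8 and r2=2.5 at t=0.018); After the difference (first − rest): starting from the r=10.5 sphere, the cone at (8, 7.5) partially overlaps it — only the 19.65 mm² overlap (of its 162.19 mm²) is removed, clipping the outline — 1 connected region; (whole slice rotated 50° about Z — lengths, areas and connectivity unchanged). Overall, the cross-section is a single solid region. Undo the 50° rotation: the query point maps to (-0.404, -5.430) in the un-rotated model frame. The nearest boundary edge runs (3.85, -6.67)→(-3.85, -6.67); distance from the point to it = 1.24 mm. The point is inside the cross-section, 1.24 mm from the nearest boundary — within the 1.6 mm shell band (4 × 0.4).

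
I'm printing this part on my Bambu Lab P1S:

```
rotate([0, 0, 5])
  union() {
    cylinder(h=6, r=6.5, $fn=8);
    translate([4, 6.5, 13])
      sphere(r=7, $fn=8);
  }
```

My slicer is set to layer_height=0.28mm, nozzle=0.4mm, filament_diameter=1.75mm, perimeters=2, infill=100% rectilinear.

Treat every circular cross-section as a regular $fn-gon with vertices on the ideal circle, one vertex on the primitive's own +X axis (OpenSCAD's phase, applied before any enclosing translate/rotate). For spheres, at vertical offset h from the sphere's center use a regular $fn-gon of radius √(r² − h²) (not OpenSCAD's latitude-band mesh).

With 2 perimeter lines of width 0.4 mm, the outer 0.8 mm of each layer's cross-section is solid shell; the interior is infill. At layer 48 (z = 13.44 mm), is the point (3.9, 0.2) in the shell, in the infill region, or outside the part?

At z = 13.44 mm: the cylinder does not reach this height (z outside [0, 6]); the r=7 sphere at (4, 6.5) contributes a regular 8-gon of circumradius √(7²−0.44²) = 6.986; Combining (union): only the r=7 sphere at (4, 6.5) is present, so the union is just that shape — 1 connected region; (whole slice rotated 5° about Z — lengths, areas and connectivity unchanged). Overall, the cross-section is a single solid region. Undo the 5° rotation: the query point maps to (3.903, -0.141) in the un-rotated model frame. The nearest boundary edge runs (-0.94, 1.56)→(4.00, -0.49); distance from the point to it = 0.28 mm. The point is inside the cross-section, 0.28 mm from the nearest boundary — within the 0.8 mm shell band (2 × 0.4).

shell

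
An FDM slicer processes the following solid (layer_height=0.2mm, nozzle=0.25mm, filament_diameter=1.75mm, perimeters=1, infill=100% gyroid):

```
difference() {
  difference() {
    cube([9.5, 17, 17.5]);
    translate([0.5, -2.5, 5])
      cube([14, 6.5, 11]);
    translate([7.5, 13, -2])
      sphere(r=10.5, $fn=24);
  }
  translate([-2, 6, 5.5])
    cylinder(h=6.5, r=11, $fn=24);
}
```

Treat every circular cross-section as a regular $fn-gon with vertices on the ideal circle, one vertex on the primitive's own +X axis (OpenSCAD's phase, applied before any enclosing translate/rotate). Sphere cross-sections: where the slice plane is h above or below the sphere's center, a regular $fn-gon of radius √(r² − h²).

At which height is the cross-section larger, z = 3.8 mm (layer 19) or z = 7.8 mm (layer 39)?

layer 19 (z = 3.8 mm)

Layer 19 (z = 3.8): the cube (footprint 9.5×17) is included at this height (area 161.50 mm²); the cube at (0.5, -2.5) is absent (z outside [5, 16]); the r=10.5 sphere at (7.5, 13) slices to a regular 24-gon of circumradius 8.753 (√(r²−h²) with h=5.8 from center) (area = (24/2)·8.753²·sin(360°/24) = 237.94 mm²); Taking the first minus the rest: starting from the 9.5×17 cube (161.50 mm²), the r=10.5 sphere at (7.5, 13) partially overlaps it — only the 111.13 mm² overlap (of its 237.94 mm²) is removed, clipping the outline — area = 50.37 mm²; the cylinder at (-2, 6) is absent (z outside [5.5, 12]); Subtracting the remaining from the first: none of the subtracted shapes is present at this height, so that combined region is unchanged — area = 50.37 mm². So its area = 50.37 mm². Layer 39 (z = 7.8): the 9.5×17 cube contributes its full rectangle (area 161.50 mm²); the 14×6.5 cube at (0.5, -2.5) contributes its full rectangle (area 91.00 mm²); the r=10.5 sphere at (7.5, 13) contributes a regular 24-gon of circumradius √(10.5²−9.8²) = 3.770 (area = (24/2)·3.770²·sin(360°/24) = 44.13 mm²); Taking the first minus the rest: starting from the 9.5×17 cube (161.50 mm²), the 14×6.5 cube at (0.5, -2.5) partially overlaps it — only the 36.00 mm² overlap (of its 91.00 mm²) is removed, clipping the outline; the r=10.5 sphere at (7.5, 13) partially overlaps it — only the 36.32 mm² overlap (of its 44.13 mm²) is removed, clipping the outline — area = 89.18 mm²; the cylinder at (-2, 6): section is a regular 24-gon, circumradius r=11 (area = (24/2)·11.000²·sin(360°/24) = 375.81 mm²); Taking the first minus the rest: starting from that combined region (89.18 mm²), the r=11 cylinder at (-2, 6) partially overlaps it — only the 77.73 mm² overlap (of its 375.81 mm²) is removed, clipping the outline — area = 11.45 mm². So its area = 11.45 mm². Layer 19 is larger (50.37 vs 11.45 mm²).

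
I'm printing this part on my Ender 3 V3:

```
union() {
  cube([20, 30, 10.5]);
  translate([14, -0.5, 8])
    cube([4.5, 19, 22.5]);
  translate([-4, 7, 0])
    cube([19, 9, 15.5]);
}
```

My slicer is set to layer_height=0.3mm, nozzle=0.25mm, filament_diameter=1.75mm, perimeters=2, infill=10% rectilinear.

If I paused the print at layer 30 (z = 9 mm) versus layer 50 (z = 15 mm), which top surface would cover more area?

Layer 30 (z = 9): the cube (footprint 20×30) is included at this height (area 600.00 mm²); the 4.5×19 cube at (14, -0.5) contributes its full rectangle (area 85.50 mm²); the cube at (-4, 7) is present — its section is the full 19×9 rectangle (area 171.00 mm²); Combining (union): the regions partially overlap — summed areas 856.50 mm² minus the doubly-counted overlap 218.25 mm² gives 638.25 mm² — area = 638.25 mm². So its area = 638.25 mm². Layer 50 (z = 15): the cube is absent (z outside [0, 10.5]); the 4.5×19 cube at (14, -0.5) contributes its full rectangle (area 85.50 mm²); the cube at (-4, 7) (footprint 19×9) is included at this height (area 171.00 mm²); Merging all regions: the regions partially overlap — summed areas 256.50 mm² minus the doubly-counted overlap 9.00 mm² gives 247.50 mm² — area = 247.50 mm². So its area = 247.50 mm². Layer 30 is larger (638.25 vs 247.50 mm²).

layer 30 (z = 9 mm)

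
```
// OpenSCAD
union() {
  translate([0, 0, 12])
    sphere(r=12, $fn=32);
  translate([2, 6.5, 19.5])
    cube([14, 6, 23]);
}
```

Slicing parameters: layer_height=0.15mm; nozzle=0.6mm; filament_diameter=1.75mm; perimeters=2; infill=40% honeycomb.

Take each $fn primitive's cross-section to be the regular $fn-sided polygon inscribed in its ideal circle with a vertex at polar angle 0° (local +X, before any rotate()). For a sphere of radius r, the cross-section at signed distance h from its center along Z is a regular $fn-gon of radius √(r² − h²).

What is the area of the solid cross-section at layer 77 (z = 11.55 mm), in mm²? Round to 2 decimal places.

448.86 mm²

At z = 11.55 mm: the sphere: section is a regular 32-gon, circumradius = √(r²−h²) = √(12²−0.45²) = 11.992 (area = (32/2)·11.992²·sin(360°/32) = 448.86 mm²); the cube at (2, 6.5) is not intersected at this z (z outside [19.5, 42.5]); Combining (union): only the r=12 sphere is present, so the union is just that shape — area = 448.86 mm². Overall, the cross-section is a single solid region. Net area = 448.86 mm².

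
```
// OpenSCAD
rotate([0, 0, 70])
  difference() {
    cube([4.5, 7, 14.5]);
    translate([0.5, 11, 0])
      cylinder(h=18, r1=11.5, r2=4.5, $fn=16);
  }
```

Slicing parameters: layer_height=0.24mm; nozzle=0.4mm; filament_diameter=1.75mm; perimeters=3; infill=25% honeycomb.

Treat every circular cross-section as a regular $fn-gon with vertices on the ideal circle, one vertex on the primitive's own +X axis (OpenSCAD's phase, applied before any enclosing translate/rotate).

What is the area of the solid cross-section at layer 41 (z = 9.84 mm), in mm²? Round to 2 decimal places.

At z = 9.84 mm: the 4.5×7 cube contributes its full rectangle (area 31.50 mm²); the cone at (0.5, 11): at t=0.547 of its height the radius interpolates to r₁+(r₂−r₁)t = 7.673, giving a regular 16-gon of that circumradius (area = (16/2)·7.673²·sin(360°/16) = 180.26 mm²); After the difference (first − rest): starting from the 4.5×7 cube (31.50 mm²), the cone at (0.5, 11) partially overlaps it — only the 14.65 mm² overlap (of its 180.26 mm²) is removed, clipping the outline — area = 16.85 mm²; (whole slice rotated 70° about Z — lengths, areas and connectivity unchanged). Overall, the cross-section is a single solid region. Net area = 16.85 mm².

16.85 mm²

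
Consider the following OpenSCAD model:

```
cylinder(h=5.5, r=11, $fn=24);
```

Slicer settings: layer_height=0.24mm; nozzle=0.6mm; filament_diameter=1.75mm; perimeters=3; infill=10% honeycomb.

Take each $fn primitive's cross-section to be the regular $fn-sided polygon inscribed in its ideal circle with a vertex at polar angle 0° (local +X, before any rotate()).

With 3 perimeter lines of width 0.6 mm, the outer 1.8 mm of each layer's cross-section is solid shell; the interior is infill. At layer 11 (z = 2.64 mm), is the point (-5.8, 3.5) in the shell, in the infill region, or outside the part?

At z = 2.64 mm: the cylinder: section is a regular 24-gon, circumradius r=11. Overall, the cross-section is a single solid region. The nearest boundary edge runs (-7.78, 7.78)→(-9.53, 5.50); distance from the point to it = 4.17 mm. The point is inside the cross-section and 4.17 mm from the nearest boundary — more than the 1.8 mm shell width (3 × 0.6), so it's in the infill interior.

infill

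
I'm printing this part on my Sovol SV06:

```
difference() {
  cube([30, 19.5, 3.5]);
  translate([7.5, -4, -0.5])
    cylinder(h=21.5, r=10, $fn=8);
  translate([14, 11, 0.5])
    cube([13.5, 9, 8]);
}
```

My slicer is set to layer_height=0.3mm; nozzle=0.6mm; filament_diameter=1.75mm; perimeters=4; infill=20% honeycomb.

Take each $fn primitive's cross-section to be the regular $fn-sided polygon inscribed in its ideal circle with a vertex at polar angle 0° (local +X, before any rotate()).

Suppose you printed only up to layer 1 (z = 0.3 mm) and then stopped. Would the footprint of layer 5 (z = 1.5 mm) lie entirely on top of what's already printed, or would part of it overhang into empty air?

entirely on top

Compare the two slices. At z = 0.3: the cube is present — its section is the full 30×19.5 rectangle (area 585.00 mm²); the r=10 cylinder at (7.5, -4) contributes a regular 8-gon of circumradius 10 (area = (8/2)·10.000²·sin(360°/8) = 282.84 mm²); the cube at (14, 11) does not reach this height (z outside [0.5, 8.5]); Taking the first minus the rest: starting from the 30×19.5 cube (585.00 mm²), the r=10 cylinder at (7.5, -4) partially overlaps it — only the 67.19 mm² overlap (of its 282.84 mm²) is removed, clipping the outline — area = 517.81 mm². At z = 1.5: the 30×19.5 cube contributes its full rectangle (area 585.00 mm²); the r=10 cylinder at (7.5, -4) gives a regular 8-gon of circumradius 10 (constant along its height) (area = (8/2)·10.000²·sin(360°/8) = 282.84 mm²); the cube at (14, 11) is present — its section is the full 13.5×9 rectangle (area 121.50 mm²); Subtracting the remaining from the first: starting from the 30×19.5 cube (585.00 mm²), the r=10 cylinder at (7.5, -4) partially overlaps it — only the 67.19 mm² overlap (of its 282.84 mm²) is removed, clipping the outline; the 13.5×9 cube at (14, 11) partially overlaps it — only the 114.75 mm² overlap (of its 121.50 mm²) is removed, clipping the outline — area = 403.06 mm². Checking containment: the cross-section at z = 1.5 is a subset of the cross-section at z = 0.3.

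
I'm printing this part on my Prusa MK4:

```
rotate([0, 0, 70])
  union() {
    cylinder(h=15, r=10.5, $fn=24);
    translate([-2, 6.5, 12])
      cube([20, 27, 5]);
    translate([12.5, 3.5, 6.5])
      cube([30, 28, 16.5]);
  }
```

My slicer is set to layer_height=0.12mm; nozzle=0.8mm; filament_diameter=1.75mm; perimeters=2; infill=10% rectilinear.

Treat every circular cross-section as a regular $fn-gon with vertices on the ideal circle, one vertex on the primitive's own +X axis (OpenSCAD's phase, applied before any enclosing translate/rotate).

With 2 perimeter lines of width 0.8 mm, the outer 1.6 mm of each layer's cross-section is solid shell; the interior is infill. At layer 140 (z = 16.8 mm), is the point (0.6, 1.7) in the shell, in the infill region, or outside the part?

At z = 16.8 mm: the cylinder is absent (z outside [0, 15]); the cube at (-2, 6.5) is present — its section is the full 20×27 rectangle; the cube at (12.5, 3.5) (footprint 30×28) is included at this height; Combining (union): the regions partially overlap (shared area 137.50 mm²), so overlapping operands fuse into one piece — 1 connected region; (rotated 70° about Z; rotation is an isometry so areas/perimeters/island counts are preserved). Overall, the cross-section is a single solid region. Undo the 70° rotation: the query point maps to (1.803, 0.018) in the un-rotated model frame. The nearest boundary edge runs (12.50, 6.50)→(-2.00, 6.50); distance from the point to it = 6.48 mm. The point is not inside any of the regions above, so it lies outside the cross-section (6.48 mm from the nearest boundary).

outside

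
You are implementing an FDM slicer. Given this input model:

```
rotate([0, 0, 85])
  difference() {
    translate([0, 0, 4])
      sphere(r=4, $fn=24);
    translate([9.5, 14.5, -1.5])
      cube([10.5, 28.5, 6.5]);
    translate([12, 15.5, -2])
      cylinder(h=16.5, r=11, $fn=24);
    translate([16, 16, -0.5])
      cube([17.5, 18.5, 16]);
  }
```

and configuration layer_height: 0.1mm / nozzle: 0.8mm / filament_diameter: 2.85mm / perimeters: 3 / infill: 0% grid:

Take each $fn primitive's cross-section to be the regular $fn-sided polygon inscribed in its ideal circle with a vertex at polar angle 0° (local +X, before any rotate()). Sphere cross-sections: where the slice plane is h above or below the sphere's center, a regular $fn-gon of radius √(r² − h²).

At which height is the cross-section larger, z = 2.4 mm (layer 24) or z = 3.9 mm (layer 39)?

Layer 24 (z = 2.4): the r=4 sphere slices to a regular 24-gon of circumradius 3.666 (√(r²−h²) with h=1.6 from center) (area = (24/2)·3.666²·sin(360°/24) = 41.74 mm²); the 10.5×28.5 cube at (9.5, 14.5) contributes its full rectangle (area 299.25 mm²); the cylinder at (12, 15.5): section is a regular 24-gon, circumradius r=11 (area = (24/2)·11.000²·sin(360°/24) = 375.81 mm²); the cube at (16, 16) is present — its section is the full 17.5×18.5 rectangle (area 323.75 mm²); After the difference (first − rest): starting from the r=4 sphere (41.74 mm²), the 10.5×28.5 cube at (9.5, 14.5) misses the remaining region (no effect); the r=11 cylinder at (12, 15.5) misses the remaining region (no effect); the 17.5×18.5 cube at (16, 16) misses the remaining region (no effect) — area = 41.74 mm²; (rotated 85° about Z; rotation is an isometry so areas/perimeters/island counts are preserved). So its area = 41.74 mm². Layer 39 (z = 3.9): the r=4 sphere contributes a regular 24-gon of circumradius √(4²−0.1²) = 3.999 (area = (24/2)·3.999²·sin(360°/24) = 49.66 mm²); the cube at (9.5, 14.5) is present — its section is the full 10.5×28.5 rectangle (area 299.25 mm²); the cylinder at (12, 15.5): section is a regular 24-gon, circumradius r=11 (area = (24/2)·11.000²·sin(360°/24) = 375.81 mm²); the cube at (16, 16) is present — its section is the full 17.5×18.5 rectangle (area 323.75 mm²); Subtracting the remaining from the first: starting from the r=4 sphere (49.66 mm²), the 10.5×28.5 cube at (9.5, 14.5) misses the remaining region (no effect); the r=11 cylinder at (12, 15.5) misses the remaining region (no effect); the 17.5×18.5 cube at (16, 16) misses the remaining region (no effect) — area = 49.66 mm²; (whole slice rotated 85° about Z — lengths, areas and connectivity unchanged). So its area = 49.66 mm². Layer 39 is larger (49.66 vs 41.74 mm²).

layer 39 (z = 3.9 mm)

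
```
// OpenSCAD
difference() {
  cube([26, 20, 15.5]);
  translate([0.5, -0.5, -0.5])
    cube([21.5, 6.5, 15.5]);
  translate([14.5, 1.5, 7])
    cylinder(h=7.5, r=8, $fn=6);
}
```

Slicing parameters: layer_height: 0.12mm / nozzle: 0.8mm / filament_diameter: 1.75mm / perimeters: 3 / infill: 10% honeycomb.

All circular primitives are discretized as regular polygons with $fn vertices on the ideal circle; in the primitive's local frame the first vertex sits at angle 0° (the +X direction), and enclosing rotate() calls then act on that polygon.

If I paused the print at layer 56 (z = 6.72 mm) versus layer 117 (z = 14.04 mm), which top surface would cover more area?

Layer 56 (z = 6.72): the cube is present — its section is the full 26×20 rectangle (area 520.00 mm²); the 21.5×6.5 cube at (0.5, -0.5) contributes its full rectangle (area 139.75 mm²); the cylinder at (14.5, 1.5) does not reach this height (z outside [7, 14.5]); Taking the first minus the rest: starting from the 26×20 cube (520.00 mm²), the 21.5×6.5 cube at (0.5, -0.5) partially overlaps it — only the 129.00 mm² overlap (of its 139.75 mm²) is removed, clipping the outline — area = 391.00 mm². So its area = 391.00 mm². Layer 117 (z = 14.04): the cube (footprint 26×20) is included at this height (area 520.00 mm²); the cube at (0.5, -0.5) (footprint 21.5×6.5) is included at this height (area 139.75 mm²); the cylinder at (14.5, 1.5): section is a regular 6-gon, circumradius r=8 (area = (6/2)·8.000²·sin(360°/6) = 166.28 mm²); Subtracting the remaining from the first: starting from the 26×20 cube (520.00 mm²), the 21.5×6.5 cube at (0.5, -0.5) partially overlaps it — only the 129.00 mm² overlap (of its 139.75 mm²) is removed, clipping the outline; the r=8 cylinder at (14.5, 1.5) partially overlaps it — only the 23.26 mm² overlap (of its 166.28 mm²) is removed, clipping the outline — area = 367.74 mm². So its area = 367.74 mm². Layer 56 is larger (391.00 vs 367.74 mm²).

layer 56 (z = 6.72 mm)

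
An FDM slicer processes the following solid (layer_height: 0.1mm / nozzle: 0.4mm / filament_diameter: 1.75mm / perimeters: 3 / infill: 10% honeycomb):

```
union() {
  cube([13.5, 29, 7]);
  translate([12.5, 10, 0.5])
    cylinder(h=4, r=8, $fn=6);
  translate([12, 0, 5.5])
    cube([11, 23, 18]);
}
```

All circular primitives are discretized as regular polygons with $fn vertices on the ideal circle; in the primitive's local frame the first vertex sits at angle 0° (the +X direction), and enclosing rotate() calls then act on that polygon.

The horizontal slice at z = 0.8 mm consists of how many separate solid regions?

1

At z = 0.8 mm: the cube (footprint 13.5×29) is included at this height; the cylinder at (12.5, 10): section is a regular 6-gon, circumradius r=8; the cube at (12, 0) does not reach this height (z outside [5.5, 23.5]); Combining (union): the regions partially overlap (shared area 96.99 mm²), so overlapping operands fuse into one piece — 1 connected region. The result has 1 disconnected region.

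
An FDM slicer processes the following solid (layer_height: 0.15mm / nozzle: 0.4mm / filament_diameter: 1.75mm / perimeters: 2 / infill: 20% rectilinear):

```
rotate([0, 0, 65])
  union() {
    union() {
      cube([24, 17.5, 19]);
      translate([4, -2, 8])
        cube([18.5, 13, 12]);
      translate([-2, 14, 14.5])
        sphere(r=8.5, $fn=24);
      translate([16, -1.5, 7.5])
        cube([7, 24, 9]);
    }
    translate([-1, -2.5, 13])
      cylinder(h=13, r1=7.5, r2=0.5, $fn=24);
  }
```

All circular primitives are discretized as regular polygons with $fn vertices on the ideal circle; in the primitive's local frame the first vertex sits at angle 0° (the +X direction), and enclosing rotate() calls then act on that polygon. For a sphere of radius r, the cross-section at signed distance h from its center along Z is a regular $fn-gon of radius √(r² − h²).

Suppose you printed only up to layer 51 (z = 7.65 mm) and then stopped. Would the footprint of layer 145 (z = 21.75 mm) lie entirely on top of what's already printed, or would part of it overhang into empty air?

Compare the two slices. At z = 7.65: the cube (footprint 24×17.5) is included at this height (area 420.00 mm²); the cube at (4, -2) is absent (z outside [8, 20]); the r=8.5 sphere at (-2, 14) slices to a regular 24-gon of circumradius 5.033 (√(r²−h²) with h=6.85 from center) (area = (24/2)·5.033²·sin(360°/24) = 78.66 mm²); the cube at (16, -1.5) (footprint 7×24) is included at this height (area 168.00 mm²); Combining (union): the regions partially overlap — summed areas 666.66 mm² minus the doubly-counted overlap 141.39 mm² gives 525.28 mm² — area = 525.28 mm²; the cone at (-1, -2.5) is not intersected at this z (z outside [13, 26]); Merging all regions: only the result so far is present, so the union is just that shape — area = 525.28 mm²; (whole slice rotated 65° about Z — lengths, areas and connectivity unchanged). At z = 21.75: the cube is not intersected at this z (z outside [0, 19]); the cube at (4, -2) is not intersected at this z (z outside [8, 20]); the sphere at (-2, 14): section is a regular 24-gon, circumradius = √(r²−h²) = √(8.5²−7.25²) = 4.437 (area = (24/2)·4.437²·sin(360°/24) = 61.15 mm²); the cube at (16, -1.5) is not intersected at this z (z outside [7.5, 16.5]); Merging all regions: only the r=8.5 sphere at (-2, 14) is present, so the union is just that shape — area = 61.15 mm²; the cone at (-1, -2.5): at t=0.673 of its height the radius interpolates to r₁+(r₂−r₁)t = 2.788, giving a regular 24-gon of that circumradius (area = (24/2)·2.788²·sin(360°/24) = 24.15 mm²); Merging all regions: the 2 present regions are separate (no shared area or edge), so areas and boundary lengths simply add and each stays a separate island — area = 85.30 mm²; (whole slice rotated 65° about Z — lengths, areas and connectivity unchanged). Checking containment: at z = 21.75 the cross-section extends beyond the z = 7.65 cross-section by about 24.14 mm².

part overhangs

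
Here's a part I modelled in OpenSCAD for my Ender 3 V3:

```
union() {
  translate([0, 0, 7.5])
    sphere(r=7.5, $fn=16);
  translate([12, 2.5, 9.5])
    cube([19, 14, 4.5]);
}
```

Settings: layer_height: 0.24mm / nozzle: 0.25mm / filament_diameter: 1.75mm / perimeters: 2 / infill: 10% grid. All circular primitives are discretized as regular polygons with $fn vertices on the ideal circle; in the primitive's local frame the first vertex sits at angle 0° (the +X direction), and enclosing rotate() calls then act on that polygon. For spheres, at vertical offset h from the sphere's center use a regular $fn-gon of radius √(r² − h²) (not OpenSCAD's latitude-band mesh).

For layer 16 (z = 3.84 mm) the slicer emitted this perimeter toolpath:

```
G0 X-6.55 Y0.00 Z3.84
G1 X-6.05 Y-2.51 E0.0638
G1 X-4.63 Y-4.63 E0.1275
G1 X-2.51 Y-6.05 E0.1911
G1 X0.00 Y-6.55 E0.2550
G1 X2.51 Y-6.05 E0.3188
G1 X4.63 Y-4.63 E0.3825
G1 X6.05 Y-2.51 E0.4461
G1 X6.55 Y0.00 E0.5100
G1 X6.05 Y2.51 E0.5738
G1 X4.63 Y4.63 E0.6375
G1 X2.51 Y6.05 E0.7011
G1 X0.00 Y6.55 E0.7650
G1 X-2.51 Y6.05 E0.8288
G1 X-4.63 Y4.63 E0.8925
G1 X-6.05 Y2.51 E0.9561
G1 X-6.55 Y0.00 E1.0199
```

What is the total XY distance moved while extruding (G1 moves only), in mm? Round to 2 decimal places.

40.89 mm

Sum the Euclidean lengths of each G1 segment: total = 40.89 mm.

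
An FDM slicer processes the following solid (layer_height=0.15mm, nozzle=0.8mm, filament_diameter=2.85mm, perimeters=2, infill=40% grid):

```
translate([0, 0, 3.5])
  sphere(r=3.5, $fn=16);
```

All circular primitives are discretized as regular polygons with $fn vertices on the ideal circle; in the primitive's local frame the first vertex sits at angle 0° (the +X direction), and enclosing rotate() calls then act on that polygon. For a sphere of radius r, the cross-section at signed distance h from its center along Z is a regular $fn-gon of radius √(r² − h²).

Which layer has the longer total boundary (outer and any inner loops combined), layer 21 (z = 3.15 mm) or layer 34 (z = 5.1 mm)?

Layer 21 (z = 3.15): the sphere: section is a regular 16-gon, circumradius = √(r²−h²) = √(3.5²−0.35²) = 3.482 (perimeter = 2·16·3.482·sin(180°/16) = 21.74 mm). So its perimeter = 21.74 mm. Layer 34 (z = 5.1): the r=3.5 sphere slices to a regular 16-gon of circumradius 3.113 (√(r²−h²) with h=1.6 from center) (perimeter = 2·16·3.113·sin(180°/16) = 19.43 mm). So its perimeter = 19.43 mm. Layer 21 is larger (21.74 vs 19.43 mm).

layer 21 (z = 3.15 mm)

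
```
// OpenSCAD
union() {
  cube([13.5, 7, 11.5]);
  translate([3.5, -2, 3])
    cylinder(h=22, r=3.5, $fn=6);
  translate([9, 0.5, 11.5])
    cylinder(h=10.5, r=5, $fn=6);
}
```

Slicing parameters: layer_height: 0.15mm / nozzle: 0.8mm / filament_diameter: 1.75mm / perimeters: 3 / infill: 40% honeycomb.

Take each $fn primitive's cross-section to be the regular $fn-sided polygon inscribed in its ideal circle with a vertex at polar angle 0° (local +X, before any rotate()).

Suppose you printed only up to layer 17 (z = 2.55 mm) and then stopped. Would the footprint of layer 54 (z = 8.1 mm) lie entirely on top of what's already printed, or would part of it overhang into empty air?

Compare the two slices. At z = 2.55: the 13.5×7 cube contributes its full rectangle (area 94.50 mm²); the cylinder at (3.5, -2) does not reach this height (z outside [3, 25]); the cylinder at (9, 0.5) is not intersected at this z (z outside [11.5, 22]); Combining (union): only the 13.5×7 cube is present, so the union is just that shape — area = 94.50 mm². At z = 8.1: the cube is present — its section is the full 13.5×7 rectangle (area 94.50 mm²); the cylinder at (3.5, -2): section is a regular 6-gon, circumradius r=3.5 (area = (6/2)·3.500²·sin(360°/6) = 31.83 mm²); the cylinder at (9, 0.5) is absent (z outside [11.5, 22]); Merging all regions: the regions partially overlap — summed areas 126.33 mm² minus the doubly-counted overlap 4.22 mm² gives 122.10 mm² — area = 122.10 mm². Checking containment: at z = 8.1 the cross-section extends beyond the z = 2.55 cross-section by about 27.60 mm².

part overhangs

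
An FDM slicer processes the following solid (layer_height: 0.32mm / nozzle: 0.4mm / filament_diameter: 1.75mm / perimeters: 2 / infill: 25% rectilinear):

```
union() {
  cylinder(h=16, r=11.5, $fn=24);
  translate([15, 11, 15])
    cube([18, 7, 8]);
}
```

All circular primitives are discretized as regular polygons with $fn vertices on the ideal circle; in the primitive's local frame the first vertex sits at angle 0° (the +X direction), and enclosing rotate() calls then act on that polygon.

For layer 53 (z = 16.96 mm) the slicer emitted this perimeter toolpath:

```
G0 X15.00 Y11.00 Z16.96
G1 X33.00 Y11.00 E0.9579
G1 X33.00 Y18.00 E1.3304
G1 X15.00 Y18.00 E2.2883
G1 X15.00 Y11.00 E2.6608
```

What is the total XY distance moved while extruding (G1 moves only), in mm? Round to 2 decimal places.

50.00 mm

Sum the Euclidean lengths of each G1 segment: total = 50.00 mm.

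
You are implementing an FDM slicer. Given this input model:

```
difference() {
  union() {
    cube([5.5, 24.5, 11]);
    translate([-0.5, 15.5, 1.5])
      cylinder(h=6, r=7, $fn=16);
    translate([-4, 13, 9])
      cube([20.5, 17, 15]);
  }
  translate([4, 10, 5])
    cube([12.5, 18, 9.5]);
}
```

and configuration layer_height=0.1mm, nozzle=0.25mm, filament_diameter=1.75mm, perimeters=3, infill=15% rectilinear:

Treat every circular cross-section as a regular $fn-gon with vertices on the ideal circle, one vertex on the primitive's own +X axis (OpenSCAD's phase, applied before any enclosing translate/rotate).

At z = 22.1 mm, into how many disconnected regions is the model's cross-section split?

At z = 22.1 mm: the cube is not intersected at this z (z outside [0, 11]); the cylinder at (-0.5, 15.5) does not reach this height (z outside [1.5, 7.5]); the cube at (-4, 13) is present — its section is the full 20.5×17 rectangle; Combining (union): only the 20.5×17 cube at (-4, 13) is present, so the union is just that shape — 1 connected region; the cube at (4, 10) is not intersected at this z (z outside [5, 14.5]); Subtracting the remaining from the first: none of the subtracted shapes is present at this height, so the result so far is unchanged — 1 connected region. The result has 1 disconnected region.

1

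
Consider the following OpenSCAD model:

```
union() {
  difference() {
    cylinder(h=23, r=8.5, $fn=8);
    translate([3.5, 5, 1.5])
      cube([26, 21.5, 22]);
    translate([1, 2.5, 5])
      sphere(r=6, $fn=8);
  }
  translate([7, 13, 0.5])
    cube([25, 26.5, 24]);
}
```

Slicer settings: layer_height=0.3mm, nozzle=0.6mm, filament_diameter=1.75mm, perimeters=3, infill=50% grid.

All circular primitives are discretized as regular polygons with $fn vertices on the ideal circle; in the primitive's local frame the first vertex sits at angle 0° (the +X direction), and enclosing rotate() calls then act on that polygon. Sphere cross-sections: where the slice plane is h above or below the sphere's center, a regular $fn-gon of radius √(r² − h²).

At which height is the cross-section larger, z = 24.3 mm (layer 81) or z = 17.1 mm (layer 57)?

layer 57 (z = 17.1 mm)

Layer 81 (z = 24.3): the cylinder does not reach this height (z outside [0, 23]); the cube at (3.5, 5) does not reach this height (z outside [1.5, 23.5]); the sphere at (1, 2.5) is absent (|z−center|=19.300 > r=6); Taking the first minus the rest: the first operand is absent here, so nothing remains; the cube at (7, 13) (footprint 25×26.5) is included at this height (area 662.50 mm²); Merging all regions: only the 25×26.5 cube at (7, 13) is present, so the union is just that shape — area = 662.50 mm². So its area = 662.50 mm². Layer 57 (z = 17.1): the r=8.5 cylinder gives a regular 8-gon of circumradius 8.5 (constant along its height) (area = (8/2)·8.500²·sin(360°/8) = 204.35 mm²); the 26×21.5 cube at (3.5, 5) contributes its full rectangle (area 559.00 mm²); the sphere at (1, 2.5) is absent (|z−center|=12.100 > r=6); Subtracting the remaining from the first: starting from the r=8.5 cylinder (204.35 mm²), the 26×21.5 cube at (3.5, 5) partially overlaps it — only the 4.05 mm² overlap (of its 559.00 mm²) is removed, clipping the outline — area = 200.30 mm²; the 25×26.5 cube at (7, 13) contributes its full rectangle (area 662.50 mm²); Merging all regions: the 2 present regions are separate (no shared area or edge), so areas and boundary lengths simply add and each stays a separate island — area = 862.80 mm². So its area = 862.80 mm². Layer 57 is larger (862.80 vs 662.50 mm²).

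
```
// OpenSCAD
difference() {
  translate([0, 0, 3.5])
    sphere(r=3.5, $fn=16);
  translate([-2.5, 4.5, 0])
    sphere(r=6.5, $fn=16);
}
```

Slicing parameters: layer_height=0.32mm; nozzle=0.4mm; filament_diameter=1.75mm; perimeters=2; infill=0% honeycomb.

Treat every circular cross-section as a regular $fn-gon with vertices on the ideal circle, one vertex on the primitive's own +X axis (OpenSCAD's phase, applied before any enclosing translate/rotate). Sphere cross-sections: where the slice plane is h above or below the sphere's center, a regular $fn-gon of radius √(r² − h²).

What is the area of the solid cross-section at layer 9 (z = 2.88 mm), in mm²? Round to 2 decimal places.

16.46 mm²

At z = 2.88 mm: the r=3.5 sphere slices to a regular 16-gon of circumradius 3.445 (√(r²−h²) with h=0.62 from center) (area = (16/2)·3.445²·sin(360°/16) = 36.33 mm²); the r=6.5 sphere at (-2.5, 4.5) contributes a regular 16-gon of circumradius √(6.5²−2.88²) = 5.827 (area = (16/2)·5.827²·sin(360°/16) = 103.95 mm²); After the difference (first − rest): starting from the r=3.5 sphere (36.33 mm²), the r=6.5 sphere at (-2.5, 4.5) partially overlaps it — only the 19.87 mm² overlap (of its 103.95 mm²) is removed, clipping the outline — area = 16.46 mm². Overall, the cross-section is a single solid region. Net area = 16.46 mm².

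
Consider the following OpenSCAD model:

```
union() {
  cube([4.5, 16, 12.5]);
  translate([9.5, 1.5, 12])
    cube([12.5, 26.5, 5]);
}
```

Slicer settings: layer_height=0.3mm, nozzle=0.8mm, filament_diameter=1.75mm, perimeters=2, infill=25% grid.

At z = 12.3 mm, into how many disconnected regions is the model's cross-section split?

2

At z = 12.3 mm: the cube (footprint 4.5×16) is included at this height; the 12.5×26.5 cube at (9.5, 1.5) contributes its full rectangle; Combining (union): the 2 present regions are separate (no shared area or edge), so areas and boundary lengths simply add and each stays a separate island — 2 connected regions. The result has 2 disconnected regions.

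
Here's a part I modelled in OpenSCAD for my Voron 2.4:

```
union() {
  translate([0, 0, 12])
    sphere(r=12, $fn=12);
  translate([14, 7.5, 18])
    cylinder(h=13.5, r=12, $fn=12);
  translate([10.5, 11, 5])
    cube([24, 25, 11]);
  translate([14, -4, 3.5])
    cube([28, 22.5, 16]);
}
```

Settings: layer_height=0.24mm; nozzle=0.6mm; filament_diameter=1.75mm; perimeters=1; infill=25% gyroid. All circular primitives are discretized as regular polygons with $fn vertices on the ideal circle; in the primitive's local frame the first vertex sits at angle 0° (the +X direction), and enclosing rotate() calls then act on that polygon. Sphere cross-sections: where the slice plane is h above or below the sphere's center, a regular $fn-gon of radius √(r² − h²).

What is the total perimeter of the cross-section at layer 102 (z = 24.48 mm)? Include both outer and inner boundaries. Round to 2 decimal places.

74.54 mm

At z = 24.48 mm: the sphere is not intersected at this z (|z−center|=12.480 > r=12); the cylinder at (14, 7.5): section is a regular 12-gon, circumradius r=12 (perimeter = 2·12·12.000·sin(180°/12) = 74.54 mm); the cube at (10.5, 11) is absent (z outside [5, 16]); the cube at (14, -4) does not reach this height (z outside [3.5, 19.5]); Merging all regions: only the r=12 cylinder at (14, 7.5) is present, so the union is just that shape — boundary = 74.54 mm. Overall, the cross-section is a single solid region. Total boundary length (outer) = 74.54 mm.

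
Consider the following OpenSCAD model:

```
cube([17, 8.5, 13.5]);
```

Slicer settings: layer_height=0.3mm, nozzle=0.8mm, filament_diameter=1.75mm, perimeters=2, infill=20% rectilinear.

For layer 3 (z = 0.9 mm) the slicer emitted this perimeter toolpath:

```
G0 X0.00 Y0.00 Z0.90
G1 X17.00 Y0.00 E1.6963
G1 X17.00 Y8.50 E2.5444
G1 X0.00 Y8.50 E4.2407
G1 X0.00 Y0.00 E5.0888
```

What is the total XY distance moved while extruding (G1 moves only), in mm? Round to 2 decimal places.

51.00 mm

Sum the Euclidean lengths of each G1 segment: total = 51.00 mm.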